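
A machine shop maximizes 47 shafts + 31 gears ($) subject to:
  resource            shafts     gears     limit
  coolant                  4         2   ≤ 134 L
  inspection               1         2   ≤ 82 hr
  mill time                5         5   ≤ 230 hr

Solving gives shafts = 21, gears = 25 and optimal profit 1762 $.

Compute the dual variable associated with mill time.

3

Binding: coolant and mill time. Non-binding: inspection (11 unused).
By complementary slackness, y = 0 for the non-binding constraint.
The binding rows give the dual system: 4·y_coolant + 5·y_mill time = 47 and 2·y_coolant + 5·y_mill time = 31.
Solving: y_coolant = 8, y_mill time = 3.
Shadow price of mill time = 3.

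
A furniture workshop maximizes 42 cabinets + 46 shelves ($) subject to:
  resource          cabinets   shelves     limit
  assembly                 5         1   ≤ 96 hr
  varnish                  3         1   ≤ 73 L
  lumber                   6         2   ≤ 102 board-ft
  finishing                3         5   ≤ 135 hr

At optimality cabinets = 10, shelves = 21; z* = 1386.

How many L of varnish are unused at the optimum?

varnish used = 3·10 + 1·21 = 51; slack = 73 − 51 = 22.

22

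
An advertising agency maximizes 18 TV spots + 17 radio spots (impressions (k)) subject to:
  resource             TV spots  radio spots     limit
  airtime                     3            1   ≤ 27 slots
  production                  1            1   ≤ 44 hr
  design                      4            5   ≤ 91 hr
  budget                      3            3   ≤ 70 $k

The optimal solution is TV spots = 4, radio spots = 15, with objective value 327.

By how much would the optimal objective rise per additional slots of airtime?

Check each constraint at x*: airtime 27/27 (tight); production 19/44 (slack 25); design 91/91 (tight); budget 57/70 (slack 13).
By complementary slackness, y = 0 for the non-binding constraints.
From A_Bᵀ y = c: 3·y_airtime + 4·y_design = 18; 1·y_airtime + 5·y_design = 17.
Solving: y_airtime = 2, y_design = 3.
Shadow price of airtime = 2.

2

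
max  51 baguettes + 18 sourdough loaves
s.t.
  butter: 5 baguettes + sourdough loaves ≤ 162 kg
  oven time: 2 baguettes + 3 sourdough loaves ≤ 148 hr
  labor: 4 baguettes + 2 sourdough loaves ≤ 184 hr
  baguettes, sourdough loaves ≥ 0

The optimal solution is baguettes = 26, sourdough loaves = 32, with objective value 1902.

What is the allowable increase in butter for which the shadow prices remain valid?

Binding constraints: butter, oven time. The basis is B = [[5,1],[2,3]] with det 13.
Per unit increase in butter, x* moves by d = (0.2308, -0.1538).
The basis stays optimal until labor becomes binding; allowable increase = 26 kg.

26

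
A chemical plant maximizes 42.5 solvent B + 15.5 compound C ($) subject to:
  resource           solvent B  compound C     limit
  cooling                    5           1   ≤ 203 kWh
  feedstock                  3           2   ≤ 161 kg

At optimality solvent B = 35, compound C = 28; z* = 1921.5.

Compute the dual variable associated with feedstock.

At the optimum: cooling uses 203 of 203 (binding); feedstock uses 161 of 161 (binding).
From A_Bᵀ y = c: 5·y_cooling + 3·y_feedstock = 42.5; 1·y_cooling + 2·y_feedstock = 15.5.
→ y_cooling = 5.5 and y_feedstock = 5.
Shadow price of feedstock = 5.

5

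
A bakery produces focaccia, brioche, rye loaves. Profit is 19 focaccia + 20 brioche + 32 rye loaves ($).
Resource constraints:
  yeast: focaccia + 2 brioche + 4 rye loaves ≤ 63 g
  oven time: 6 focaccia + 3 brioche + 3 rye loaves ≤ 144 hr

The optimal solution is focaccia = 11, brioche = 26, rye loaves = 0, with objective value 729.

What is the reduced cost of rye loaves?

-2

At the optimum: yeast uses 63 of 63 (binding); oven time uses 144 of 144 (binding).
Dual feasibility on the basic columns requires 1·y_yeast + 6·y_oven time = 19, 2·y_yeast + 3·y_oven time = 20.
→ y_yeast = 7 and y_oven time = 2.
Reduced cost of rye loaves: c₃ − yᵀa₃ = 32 − (7·4 + 2·3) = 32 − 34 = -2.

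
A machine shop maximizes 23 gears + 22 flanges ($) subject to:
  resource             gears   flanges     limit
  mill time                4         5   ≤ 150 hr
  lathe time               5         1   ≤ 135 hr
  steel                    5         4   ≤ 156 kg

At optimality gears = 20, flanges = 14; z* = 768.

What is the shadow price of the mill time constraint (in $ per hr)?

At the optimum: mill time uses 150 of 150 (binding); lathe time uses 114 of 135 (slack = 21); steel uses 156 of 156 (binding).
Since lathe time is not tight, its dual is 0.
From A_Bᵀ y = c: 4·y_mill time + 5·y_steel = 23; 5·y_mill time + 4·y_steel = 22.
This yields shadow prices y_mill time = 2, y_steel = 3.
Shadow price of mill time = 2.

2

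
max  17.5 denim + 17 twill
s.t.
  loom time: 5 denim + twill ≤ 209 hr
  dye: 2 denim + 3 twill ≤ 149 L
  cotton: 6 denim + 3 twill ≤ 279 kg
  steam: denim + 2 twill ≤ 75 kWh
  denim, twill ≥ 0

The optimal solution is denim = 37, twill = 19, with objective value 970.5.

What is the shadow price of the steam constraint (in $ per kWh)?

5.5

Check each constraint at x*: loom time 204/209 (slack 5); dye 131/149 (slack 18); cotton 279/279 (tight); steam 75/75 (tight).
By complementary slackness, y = 0 for the non-binding constraints.
Dual feasibility on the basic columns requires 6·y_cotton + 1·y_steam = 17.5, 3·y_cotton + 2·y_steam = 17.
Solving: y_cotton = 2, y_steam = 5.5.
Shadow price of steam = 5.5.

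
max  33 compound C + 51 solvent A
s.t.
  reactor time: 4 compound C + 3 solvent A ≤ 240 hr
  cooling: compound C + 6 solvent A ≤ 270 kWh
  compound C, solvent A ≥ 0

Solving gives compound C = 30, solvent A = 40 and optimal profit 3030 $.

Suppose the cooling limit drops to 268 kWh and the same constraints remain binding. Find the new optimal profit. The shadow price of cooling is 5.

Δb = -2, so new z* = 3030 + (5)·(-2) = 3030 − 10 = 3020.

3020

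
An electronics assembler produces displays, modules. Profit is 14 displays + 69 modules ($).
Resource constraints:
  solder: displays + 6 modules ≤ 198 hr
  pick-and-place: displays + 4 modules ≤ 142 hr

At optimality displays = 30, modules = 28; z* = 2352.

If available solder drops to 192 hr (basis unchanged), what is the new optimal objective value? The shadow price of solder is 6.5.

Δb = -6, so new z* = 2352 + (6.5)·(-6) = 2352 − 39 = 2313.

2313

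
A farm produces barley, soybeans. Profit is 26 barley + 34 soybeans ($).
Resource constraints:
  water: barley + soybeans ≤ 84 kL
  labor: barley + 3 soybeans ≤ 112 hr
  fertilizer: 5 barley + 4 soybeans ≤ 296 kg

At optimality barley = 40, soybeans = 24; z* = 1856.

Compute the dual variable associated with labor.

Binding: labor and fertilizer. Non-binding: water (20 unused).
Slack constraints have shadow price 0 (complementary slackness).
From A_Bᵀ y = c: 1·y_labor + 5·y_fertilizer = 26; 3·y_labor + 4·y_fertilizer = 34.
Solving: y_labor = 6, y_fertilizer = 4.
Shadow price of labor = 6.

6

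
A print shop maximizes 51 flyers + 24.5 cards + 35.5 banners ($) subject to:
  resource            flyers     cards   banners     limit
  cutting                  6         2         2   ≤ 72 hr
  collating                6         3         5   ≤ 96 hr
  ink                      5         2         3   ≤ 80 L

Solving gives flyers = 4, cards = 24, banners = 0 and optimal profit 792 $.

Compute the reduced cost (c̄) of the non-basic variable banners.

At the optimum: cutting uses 72 of 72 (binding); collating uses 96 of 96 (binding); ink uses 68 of 80 (slack = 12).
By complementary slackness, y = 0 for the non-binding constraint.
The binding rows give the dual system: 6·y_cutting + 6·y_collating = 51 and 2·y_cutting + 3·y_collating = 24.5.
Solving: y_cutting = 1, y_collating = 7.5.
Reduced cost of banners: c₃ − yᵀa₃ = 35.5 − (1·2 + 7.5·5) = 35.5 − 39.5 = -4.

-4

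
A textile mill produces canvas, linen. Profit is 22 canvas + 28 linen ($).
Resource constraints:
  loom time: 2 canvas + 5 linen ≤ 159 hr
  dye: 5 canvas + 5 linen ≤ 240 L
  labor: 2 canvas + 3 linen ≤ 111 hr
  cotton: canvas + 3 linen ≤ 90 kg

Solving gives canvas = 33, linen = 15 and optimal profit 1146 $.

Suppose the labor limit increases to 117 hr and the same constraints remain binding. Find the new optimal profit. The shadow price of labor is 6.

1182

Δb = 6, so new z* = 1146 + (6)·(6) = 1146 + 36 = 1182.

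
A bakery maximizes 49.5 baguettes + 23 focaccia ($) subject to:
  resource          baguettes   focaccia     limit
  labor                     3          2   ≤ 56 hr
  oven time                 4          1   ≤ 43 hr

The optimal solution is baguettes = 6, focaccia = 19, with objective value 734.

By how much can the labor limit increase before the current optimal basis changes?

30

Binding constraints: labor, oven time. The basis is B = [[3,2],[4,1]] with det -5.
Per unit increase in labor, x* moves by d = (-0.2, 0.8).
The basis stays optimal until baguettes reaches 0; allowable increase = 30 hr.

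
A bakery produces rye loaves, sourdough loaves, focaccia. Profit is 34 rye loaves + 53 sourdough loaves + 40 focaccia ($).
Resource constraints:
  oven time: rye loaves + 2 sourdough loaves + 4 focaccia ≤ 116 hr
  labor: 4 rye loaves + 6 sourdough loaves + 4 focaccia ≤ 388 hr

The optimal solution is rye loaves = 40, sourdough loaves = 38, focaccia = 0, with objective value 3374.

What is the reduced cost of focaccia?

-6

Check each constraint at x*: oven time 116/116 (tight); labor 388/388 (tight).
The binding rows give the dual system: 1·y_oven time + 4·y_labor = 34 and 2·y_oven time + 6·y_labor = 53.
This yields shadow prices y_oven time = 4, y_labor = 7.5.
Reduced cost of focaccia: c₃ − yᵀa₃ = 40 − (4·4 + 7.5·4) = 40 − 46 = -6.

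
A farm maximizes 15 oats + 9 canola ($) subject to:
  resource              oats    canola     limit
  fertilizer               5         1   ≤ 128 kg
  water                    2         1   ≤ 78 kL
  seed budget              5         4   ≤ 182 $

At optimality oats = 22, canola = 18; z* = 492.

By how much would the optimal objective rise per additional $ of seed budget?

Binding: fertilizer and seed budget. Non-binding: water (16 unused).
Since water is not tight, its dual is 0.
The binding rows give the dual system: 5·y_fertilizer + 5·y_seed budget = 15 and 1·y_fertilizer + 4·y_seed budget = 9.
This yields shadow prices y_fertilizer = 1, y_seed budget = 2.
Shadow price of seed budget = 2.

2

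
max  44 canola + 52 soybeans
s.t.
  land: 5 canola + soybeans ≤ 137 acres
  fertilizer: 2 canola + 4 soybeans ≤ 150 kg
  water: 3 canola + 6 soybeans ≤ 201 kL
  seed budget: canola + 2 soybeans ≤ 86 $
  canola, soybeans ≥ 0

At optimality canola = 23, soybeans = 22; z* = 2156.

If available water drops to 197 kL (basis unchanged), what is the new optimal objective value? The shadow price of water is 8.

Δb = -4, so new z* = 2156 + (8)·(-4) = 2156 − 32 = 2124.

2124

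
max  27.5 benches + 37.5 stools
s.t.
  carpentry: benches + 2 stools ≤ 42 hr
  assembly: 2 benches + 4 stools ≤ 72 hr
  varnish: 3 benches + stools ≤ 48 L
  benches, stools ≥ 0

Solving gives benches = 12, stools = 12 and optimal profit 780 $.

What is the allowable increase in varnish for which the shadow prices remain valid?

60

Binding constraints: assembly, varnish. The basis is B = [[2,4],[3,1]] with det -10.
Per unit increase in varnish, x* moves by d = (0.4, -0.2).
The basis stays optimal until stools reaches 0; allowable increase = 60 L.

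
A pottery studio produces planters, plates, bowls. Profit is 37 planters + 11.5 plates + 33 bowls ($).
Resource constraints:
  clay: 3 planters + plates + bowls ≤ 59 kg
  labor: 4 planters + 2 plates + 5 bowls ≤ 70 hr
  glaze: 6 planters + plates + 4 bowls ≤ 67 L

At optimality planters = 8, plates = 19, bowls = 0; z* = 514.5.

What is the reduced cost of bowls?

Binding: labor and glaze. Non-binding: clay (16 unused).
Since clay is not tight, its dual is 0.
The binding rows give the dual system: 4·y_labor + 6·y_glaze = 37 and 2·y_labor + 1·y_glaze = 11.5.
Solving: y_labor = 4, y_glaze = 3.5.
Reduced cost of bowls: c₃ − yᵀa₃ = 33 − (4·5 + 3.5·4) = 33 − 34 = -1.

-1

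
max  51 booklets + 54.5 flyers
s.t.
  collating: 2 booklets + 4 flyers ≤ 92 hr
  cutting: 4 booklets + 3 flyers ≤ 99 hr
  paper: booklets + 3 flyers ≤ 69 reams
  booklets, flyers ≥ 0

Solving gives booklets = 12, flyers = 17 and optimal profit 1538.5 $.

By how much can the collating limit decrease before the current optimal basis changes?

42.5

Binding constraints: collating, cutting. The basis is B = [[2,4],[4,3]] with det -10.
Per unit decrease in collating, x* moves by d = (0.3, -0.4).
The basis stays optimal until flyers reaches 0; allowable decrease = 42.5 hr.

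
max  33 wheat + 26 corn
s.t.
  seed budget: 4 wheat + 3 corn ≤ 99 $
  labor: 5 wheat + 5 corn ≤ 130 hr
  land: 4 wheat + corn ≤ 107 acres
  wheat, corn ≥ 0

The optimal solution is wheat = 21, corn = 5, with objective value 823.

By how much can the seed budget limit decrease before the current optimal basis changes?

Binding constraints: seed budget, labor. The basis is B = [[4,3],[5,5]] with det 5.
Per unit decrease in seed budget, x* moves by d = (-1, 1).
The basis stays optimal until wheat reaches 0; allowable decrease = 21 $.

21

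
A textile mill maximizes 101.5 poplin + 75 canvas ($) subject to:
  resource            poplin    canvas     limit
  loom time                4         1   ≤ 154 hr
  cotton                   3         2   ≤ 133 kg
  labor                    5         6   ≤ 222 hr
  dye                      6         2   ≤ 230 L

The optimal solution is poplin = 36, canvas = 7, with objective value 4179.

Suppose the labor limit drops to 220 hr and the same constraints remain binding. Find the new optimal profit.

At the optimum: loom time uses 151 of 154 (slack = 3); cotton uses 122 of 133 (slack = 11); labor uses 222 of 222 (binding); dye uses 230 of 230 (binding).
By complementary slackness, y = 0 for the non-binding constraints.
From A_Bᵀ y = c: 5·y_labor + 6·y_dye = 101.5; 6·y_labor + 2·y_dye = 75.
→ y_labor = 9.5 and y_dye = 9.
Δz = y_labor·Δb = 9.5 × (-2) = -19, so new z* = 4179 − 19 = 4160.

4160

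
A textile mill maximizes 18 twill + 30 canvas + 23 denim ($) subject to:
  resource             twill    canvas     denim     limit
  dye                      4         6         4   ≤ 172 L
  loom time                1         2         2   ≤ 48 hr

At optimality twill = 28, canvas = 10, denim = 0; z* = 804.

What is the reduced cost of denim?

At the optimum: dye uses 172 of 172 (binding); loom time uses 48 of 48 (binding).
Dual feasibility on the basic columns requires 4·y_dye + 1·y_loom time = 18, 6·y_dye + 2·y_loom time = 30.
This yields shadow prices y_dye = 3, y_loom time = 6.
Reduced cost of denim: c₃ − yᵀa₃ = 23 − (3·4 + 6·2) = 23 − 24 = -1.

-1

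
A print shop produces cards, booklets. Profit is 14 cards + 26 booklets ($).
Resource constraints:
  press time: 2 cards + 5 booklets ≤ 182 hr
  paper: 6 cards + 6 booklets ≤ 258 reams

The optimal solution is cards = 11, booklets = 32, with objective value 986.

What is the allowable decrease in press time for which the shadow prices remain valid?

96

Binding constraints: press time, paper. The basis is B = [[2,5],[6,6]] with det -18.
Per unit decrease in press time, x* moves by d = (0.3333, -0.3333).
The basis stays optimal until booklets reaches 0; allowable decrease = 96 hr.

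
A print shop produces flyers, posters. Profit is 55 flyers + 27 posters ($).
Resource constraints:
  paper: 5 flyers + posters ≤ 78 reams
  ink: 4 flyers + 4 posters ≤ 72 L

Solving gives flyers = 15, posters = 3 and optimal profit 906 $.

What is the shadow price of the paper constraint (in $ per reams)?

7

Check each constraint at x*: paper 78/78 (tight); ink 72/72 (tight).
Dual feasibility on the basic columns requires 5·y_paper + 4·y_ink = 55, 1·y_paper + 4·y_ink = 27.
→ y_paper = 7 and y_ink = 5.
Shadow price of paper = 7.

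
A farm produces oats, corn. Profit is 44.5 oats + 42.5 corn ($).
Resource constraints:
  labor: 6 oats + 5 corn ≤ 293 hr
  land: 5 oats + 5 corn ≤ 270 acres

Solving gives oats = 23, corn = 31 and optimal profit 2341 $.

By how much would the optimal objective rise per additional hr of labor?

2

At the optimum: labor uses 293 of 293 (binding); land uses 270 of 270 (binding).
From A_Bᵀ y = c: 6·y_labor + 5·y_land = 44.5; 5·y_labor + 5·y_land = 42.5.
→ y_labor = 2 and y_land = 6.5.
Shadow price of labor = 2.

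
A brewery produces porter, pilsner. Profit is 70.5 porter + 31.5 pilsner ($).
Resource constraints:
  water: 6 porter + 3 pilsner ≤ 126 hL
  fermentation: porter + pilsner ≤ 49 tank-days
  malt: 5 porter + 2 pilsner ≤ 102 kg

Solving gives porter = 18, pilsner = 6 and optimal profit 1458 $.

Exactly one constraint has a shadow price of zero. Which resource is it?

water: 126/126 (binding)
fermentation: 24/49 (slack 25)
malt: 102/102 (binding)
By complementary slackness, a constraint with positive slack has shadow price 0 → fermentation.

fermentation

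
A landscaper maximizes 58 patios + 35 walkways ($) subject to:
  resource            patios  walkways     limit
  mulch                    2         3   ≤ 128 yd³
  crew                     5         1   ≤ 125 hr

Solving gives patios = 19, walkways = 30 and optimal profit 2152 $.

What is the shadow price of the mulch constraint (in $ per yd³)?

9

Check each constraint at x*: mulch 128/128 (tight); crew 125/125 (tight).
The binding rows give the dual system: 2·y_mulch + 5·y_crew = 58 and 3·y_mulch + 1·y_crew = 35.
Solving: y_mulch = 9, y_crew = 8.
Shadow price of mulch = 9.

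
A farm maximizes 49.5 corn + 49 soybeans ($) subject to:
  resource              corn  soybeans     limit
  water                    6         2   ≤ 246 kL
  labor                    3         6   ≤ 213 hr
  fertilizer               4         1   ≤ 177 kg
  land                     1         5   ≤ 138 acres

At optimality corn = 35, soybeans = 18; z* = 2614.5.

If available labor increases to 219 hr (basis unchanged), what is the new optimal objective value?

At the optimum: water uses 246 of 246 (binding); labor uses 213 of 213 (binding); fertilizer uses 158 of 177 (slack = 19); land uses 125 of 138 (slack = 13).
Slack constraints have shadow price 0 (complementary slackness).
Dual feasibility on the basic columns requires 6·y_water + 3·y_labor = 49.5, 2·y_water + 6·y_labor = 49.
This yields shadow prices y_water = 5, y_labor = 6.5.
Δz = y_labor·Δb = 6.5 × (6) = 39, so new z* = 2614.5 + 39 = 2653.5.

2653.5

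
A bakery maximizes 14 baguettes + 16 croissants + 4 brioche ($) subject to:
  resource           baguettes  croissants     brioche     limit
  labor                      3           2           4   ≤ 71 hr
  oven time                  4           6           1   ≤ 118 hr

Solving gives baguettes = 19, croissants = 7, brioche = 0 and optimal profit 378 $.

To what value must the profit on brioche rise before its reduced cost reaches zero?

10

Check each constraint at x*: labor 71/71 (tight); oven time 118/118 (tight).
Dual feasibility on the basic columns requires 3·y_labor + 4·y_oven time = 14, 2·y_labor + 6·y_oven time = 16.
This yields shadow prices y_labor = 2, y_oven time = 2.
brioche enters the basis when its profit ≥ yᵀa₃ = 2·4 + 2·1 = 10.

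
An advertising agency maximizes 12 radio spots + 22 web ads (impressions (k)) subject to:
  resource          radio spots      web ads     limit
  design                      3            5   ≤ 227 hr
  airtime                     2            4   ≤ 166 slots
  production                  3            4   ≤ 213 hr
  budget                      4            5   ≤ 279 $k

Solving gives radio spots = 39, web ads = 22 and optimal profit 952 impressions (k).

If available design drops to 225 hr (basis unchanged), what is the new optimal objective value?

Binding: design and airtime. Non-binding: production (8 unused), budget (13 unused).
Slack constraints have shadow price 0 (complementary slackness).
Dual feasibility on the basic columns requires 3·y_design + 2·y_airtime = 12, 5·y_design + 4·y_airtime = 22.
This yields shadow prices y_design = 2, y_airtime = 3.
Δz = y_design·Δb = 2 × (-2) = -4, so new z* = 952 − 4 = 948.

948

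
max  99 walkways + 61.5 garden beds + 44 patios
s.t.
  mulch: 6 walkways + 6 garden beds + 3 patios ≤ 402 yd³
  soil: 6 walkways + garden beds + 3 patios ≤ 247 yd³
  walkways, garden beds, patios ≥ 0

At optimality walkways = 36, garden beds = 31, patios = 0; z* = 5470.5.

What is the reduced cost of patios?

-5.5

Check each constraint at x*: mulch 402/402 (tight); soil 247/247 (tight).
The binding rows give the dual system: 6·y_mulch + 6·y_soil = 99 and 6·y_mulch + 1·y_soil = 61.5.
This yields shadow prices y_mulch = 9, y_soil = 7.5.
Reduced cost of patios: c₃ − yᵀa₃ = 44 − (9·3 + 7.5·3) = 44 − 49.5 = -5.5.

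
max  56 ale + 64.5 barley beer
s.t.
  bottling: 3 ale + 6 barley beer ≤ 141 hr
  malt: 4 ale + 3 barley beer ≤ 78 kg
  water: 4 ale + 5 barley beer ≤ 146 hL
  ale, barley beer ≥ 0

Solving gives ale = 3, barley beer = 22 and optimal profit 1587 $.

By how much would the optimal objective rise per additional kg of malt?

Check each constraint at x*: bottling 141/141 (tight); malt 78/78 (tight); water 122/146 (slack 24).
Slack constraints have shadow price 0 (complementary slackness).
Dual feasibility on the basic columns requires 3·y_bottling + 4·y_malt = 56, 6·y_bottling + 3·y_malt = 64.5.
Solving: y_bottling = 6, y_malt = 9.5.
Shadow price of malt = 9.5.

9.5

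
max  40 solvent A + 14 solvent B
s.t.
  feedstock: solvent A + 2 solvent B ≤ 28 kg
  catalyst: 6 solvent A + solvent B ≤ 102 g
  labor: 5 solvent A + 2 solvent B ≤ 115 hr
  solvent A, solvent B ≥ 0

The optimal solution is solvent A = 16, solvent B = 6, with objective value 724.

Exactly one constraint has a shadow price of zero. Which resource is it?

feedstock: 28/28 (binding)
catalyst: 102/102 (binding)
labor: 92/115 (slack 23)
By complementary slackness, a constraint with positive slack has shadow price 0 → labor.

labor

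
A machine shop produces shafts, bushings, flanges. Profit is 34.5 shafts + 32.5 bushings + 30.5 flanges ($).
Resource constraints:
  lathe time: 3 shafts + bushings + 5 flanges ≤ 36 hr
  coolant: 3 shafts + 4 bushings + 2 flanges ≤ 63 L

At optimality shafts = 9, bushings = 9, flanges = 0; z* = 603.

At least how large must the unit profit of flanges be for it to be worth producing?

Check each constraint at x*: lathe time 36/36 (tight); coolant 63/63 (tight).
The binding rows give the dual system: 3·y_lathe time + 3·y_coolant = 34.5 and 1·y_lathe time + 4·y_coolant = 32.5.
→ y_lathe time = 4.5 and y_coolant = 7.
flanges enters the basis when its profit ≥ yᵀa₃ = 4.5·5 + 7·2 = 36.5.

36.5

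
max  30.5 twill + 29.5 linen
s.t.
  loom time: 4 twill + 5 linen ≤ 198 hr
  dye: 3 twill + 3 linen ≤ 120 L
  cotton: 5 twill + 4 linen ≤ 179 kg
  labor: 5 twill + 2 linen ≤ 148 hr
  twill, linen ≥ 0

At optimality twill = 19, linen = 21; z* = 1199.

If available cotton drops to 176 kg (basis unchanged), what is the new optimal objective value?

Binding: dye and cotton. Non-binding: loom time (17 unused), labor (11 unused).
By complementary slackness, y = 0 for the non-binding constraints.
From A_Bᵀ y = c: 3·y_dye + 5·y_cotton = 30.5; 3·y_dye + 4·y_cotton = 29.5.
Solving: y_dye = 8.5, y_cotton = 1.
Δz = y_cotton·Δb = 1 × (-3) = -3, so new z* = 1199 − 3 = 1196.

1196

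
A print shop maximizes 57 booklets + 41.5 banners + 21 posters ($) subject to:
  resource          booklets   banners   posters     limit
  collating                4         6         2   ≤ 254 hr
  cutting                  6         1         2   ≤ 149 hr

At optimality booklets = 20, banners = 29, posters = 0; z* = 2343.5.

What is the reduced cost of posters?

At the optimum: collating uses 254 of 254 (binding); cutting uses 149 of 149 (binding).
From A_Bᵀ y = c: 4·y_collating + 6·y_cutting = 57; 6·y_collating + 1·y_cutting = 41.5.
Solving: y_collating = 6, y_cutting = 5.5.
Reduced cost of posters: c₃ − yᵀa₃ = 21 − (6·2 + 5.5·2) = 21 − 23 = -2.

-2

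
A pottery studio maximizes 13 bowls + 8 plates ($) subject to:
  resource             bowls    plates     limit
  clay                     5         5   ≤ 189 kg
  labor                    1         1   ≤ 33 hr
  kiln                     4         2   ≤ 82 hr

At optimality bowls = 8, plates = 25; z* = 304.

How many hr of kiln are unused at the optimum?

0

kiln used = 4·8 + 2·25 = 82; slack = 82 − 82 = 0.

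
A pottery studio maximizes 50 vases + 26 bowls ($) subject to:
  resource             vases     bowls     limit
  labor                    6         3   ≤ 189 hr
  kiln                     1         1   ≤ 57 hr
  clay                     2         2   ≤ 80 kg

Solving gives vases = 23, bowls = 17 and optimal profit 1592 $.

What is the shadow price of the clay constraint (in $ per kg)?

1

Check each constraint at x*: labor 189/189 (tight); kiln 40/57 (slack 17); clay 80/80 (tight).
Slack constraints have shadow price 0 (complementary slackness).
The binding rows give the dual system: 6·y_labor + 2·y_clay = 50 and 3·y_labor + 2·y_clay = 26.
Solving: y_labor = 8, y_clay = 1.
Shadow price of clay = 1.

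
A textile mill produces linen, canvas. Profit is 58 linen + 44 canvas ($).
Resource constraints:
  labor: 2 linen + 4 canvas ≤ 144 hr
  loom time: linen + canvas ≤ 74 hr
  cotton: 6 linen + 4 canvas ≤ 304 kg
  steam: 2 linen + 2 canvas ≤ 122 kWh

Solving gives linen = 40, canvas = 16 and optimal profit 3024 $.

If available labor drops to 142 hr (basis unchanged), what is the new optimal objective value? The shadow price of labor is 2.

3020

Δb = -2, so new z* = 3024 + (2)·(-2) = 3024 − 4 = 3020.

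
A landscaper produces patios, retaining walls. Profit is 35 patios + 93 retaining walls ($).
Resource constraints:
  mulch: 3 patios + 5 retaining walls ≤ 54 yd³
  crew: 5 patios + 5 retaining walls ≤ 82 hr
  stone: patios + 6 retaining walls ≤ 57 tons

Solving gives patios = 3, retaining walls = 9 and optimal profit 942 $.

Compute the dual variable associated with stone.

8

Check each constraint at x*: mulch 54/54 (tight); crew 60/82 (slack 22); stone 57/57 (tight).
By complementary slackness, y = 0 for the non-binding constraint.
Dual feasibility on the basic columns requires 3·y_mulch + 1·y_stone = 35, 5·y_mulch + 6·y_stone = 93.
This yields shadow prices y_mulch = 9, y_stone = 8.
Shadow price of stone = 8.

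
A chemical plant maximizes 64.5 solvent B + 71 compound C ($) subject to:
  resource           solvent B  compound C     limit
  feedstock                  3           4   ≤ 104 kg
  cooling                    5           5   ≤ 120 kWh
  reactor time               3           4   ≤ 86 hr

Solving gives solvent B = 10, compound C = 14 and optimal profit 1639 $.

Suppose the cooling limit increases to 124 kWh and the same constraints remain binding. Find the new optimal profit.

1675

At the optimum: feedstock uses 86 of 104 (slack = 18); cooling uses 120 of 120 (binding); reactor time uses 86 of 86 (binding).
Since feedstock is not tight, its dual is 0.
Dual feasibility on the basic columns requires 5·y_cooling + 3·y_reactor time = 64.5, 5·y_cooling + 4·y_reactor time = 71.
This yields shadow prices y_cooling = 9, y_reactor time = 6.5.
Δz = y_cooling·Δb = 9 × (4) = 36, so new z* = 1639 + 36 = 1675.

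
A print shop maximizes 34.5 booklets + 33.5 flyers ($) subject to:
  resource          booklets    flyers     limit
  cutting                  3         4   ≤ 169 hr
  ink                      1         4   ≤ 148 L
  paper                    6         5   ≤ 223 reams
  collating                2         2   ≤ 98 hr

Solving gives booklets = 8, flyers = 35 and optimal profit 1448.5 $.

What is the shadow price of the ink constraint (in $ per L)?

Check each constraint at x*: cutting 164/169 (slack 5); ink 148/148 (tight); paper 223/223 (tight); collating 86/98 (slack 12).
Slack constraints have shadow price 0 (complementary slackness).
Dual feasibility on the basic columns requires 1·y_ink + 6·y_paper = 34.5, 4·y_ink + 5·y_paper = 33.5.
→ y_ink = 1.5 and y_paper = 5.5.
Shadow price of ink = 1.5.

1.5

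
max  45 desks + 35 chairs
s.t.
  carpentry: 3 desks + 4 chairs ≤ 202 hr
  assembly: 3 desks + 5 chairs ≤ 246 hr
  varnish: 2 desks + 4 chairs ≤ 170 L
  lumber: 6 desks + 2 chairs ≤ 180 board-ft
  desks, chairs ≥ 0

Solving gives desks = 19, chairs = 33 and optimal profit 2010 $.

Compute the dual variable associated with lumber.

Binding: varnish and lumber. Non-binding: carpentry (13 unused), assembly (24 unused).
By complementary slackness, y = 0 for the non-binding constraints.
Dual feasibility on the basic columns requires 2·y_varnish + 6·y_lumber = 45, 4·y_varnish + 2·y_lumber = 35.
Solving: y_varnish = 6, y_lumber = 5.5.
Shadow price of lumber = 5.5.

5.5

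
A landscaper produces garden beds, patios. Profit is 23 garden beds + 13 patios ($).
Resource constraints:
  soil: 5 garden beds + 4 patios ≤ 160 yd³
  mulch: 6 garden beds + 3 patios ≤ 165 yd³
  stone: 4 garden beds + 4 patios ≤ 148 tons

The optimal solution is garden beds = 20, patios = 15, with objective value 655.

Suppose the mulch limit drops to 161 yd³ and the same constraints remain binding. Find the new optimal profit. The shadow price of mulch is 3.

643

Δb = -4, so new z* = 655 + (3)·(-4) = 655 − 12 = 643.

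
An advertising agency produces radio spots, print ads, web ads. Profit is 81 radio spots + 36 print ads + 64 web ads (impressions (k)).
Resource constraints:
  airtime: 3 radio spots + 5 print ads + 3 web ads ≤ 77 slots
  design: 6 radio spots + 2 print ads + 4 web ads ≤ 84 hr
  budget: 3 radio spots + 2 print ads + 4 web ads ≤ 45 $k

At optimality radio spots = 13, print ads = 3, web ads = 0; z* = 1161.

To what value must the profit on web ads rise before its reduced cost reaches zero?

72

Binding: design and budget. Non-binding: airtime (23 unused).
Since airtime is not tight, its dual is 0.
The binding rows give the dual system: 6·y_design + 3·y_budget = 81 and 2·y_design + 2·y_budget = 36.
→ y_design = 9 and y_budget = 9.
web ads enters the basis when its profit ≥ yᵀa₃ = 9·4 + 9·4 = 72.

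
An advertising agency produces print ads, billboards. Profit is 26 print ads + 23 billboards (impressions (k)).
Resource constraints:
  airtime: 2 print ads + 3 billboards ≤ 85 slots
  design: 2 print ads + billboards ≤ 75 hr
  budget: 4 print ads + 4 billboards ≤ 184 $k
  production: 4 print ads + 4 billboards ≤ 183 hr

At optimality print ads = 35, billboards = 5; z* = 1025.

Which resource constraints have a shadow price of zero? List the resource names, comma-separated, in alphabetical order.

airtime: 85/85 (binding)
design: 75/75 (binding)
budget: 160/184 (slack 24)
production: 160/183 (slack 23)
By complementary slackness, a constraint with positive slack has shadow price 0 → budget, production.

budget, production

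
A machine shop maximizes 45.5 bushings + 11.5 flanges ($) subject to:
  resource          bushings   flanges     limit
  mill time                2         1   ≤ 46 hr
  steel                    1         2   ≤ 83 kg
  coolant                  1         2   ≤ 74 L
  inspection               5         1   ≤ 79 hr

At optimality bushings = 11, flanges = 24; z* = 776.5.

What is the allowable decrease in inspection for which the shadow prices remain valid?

15

Binding constraints: mill time, inspection. The basis is B = [[2,1],[5,1]] with det -3.
Per unit decrease in inspection, x* moves by d = (-0.3333, 0.6667).
The basis stays optimal until coolant becomes binding; allowable decrease = 15 hr.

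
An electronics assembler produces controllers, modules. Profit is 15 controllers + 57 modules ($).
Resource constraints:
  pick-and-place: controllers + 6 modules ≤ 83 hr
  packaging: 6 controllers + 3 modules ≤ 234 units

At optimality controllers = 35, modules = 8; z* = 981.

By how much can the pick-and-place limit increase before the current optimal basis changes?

385

Binding constraints: pick-and-place, packaging. The basis is B = [[1,6],[6,3]] with det -33.
Per unit increase in pick-and-place, x* moves by d = (-0.0909, 0.1818).
The basis stays optimal until controllers reaches 0; allowable increase = 385 hr.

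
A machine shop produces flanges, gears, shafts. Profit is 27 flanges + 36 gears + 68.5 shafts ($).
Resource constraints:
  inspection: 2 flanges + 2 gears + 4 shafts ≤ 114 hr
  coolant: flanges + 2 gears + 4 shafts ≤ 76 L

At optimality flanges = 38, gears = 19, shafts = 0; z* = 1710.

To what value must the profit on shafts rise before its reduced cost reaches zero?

72

At the optimum: inspection uses 114 of 114 (binding); coolant uses 76 of 76 (binding).
Dual feasibility on the basic columns requires 2·y_inspection + 1·y_coolant = 27, 2·y_inspection + 2·y_coolant = 36.
Solving: y_inspection = 9, y_coolant = 9.
shafts enters the basis when its profit ≥ yᵀa₃ = 9·4 + 9·4 = 72.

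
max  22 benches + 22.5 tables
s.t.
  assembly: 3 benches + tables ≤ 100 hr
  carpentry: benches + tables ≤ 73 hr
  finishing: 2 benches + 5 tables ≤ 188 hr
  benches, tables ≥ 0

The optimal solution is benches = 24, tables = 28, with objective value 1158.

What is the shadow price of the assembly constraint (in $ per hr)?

5

Check each constraint at x*: assembly 100/100 (tight); carpentry 52/73 (slack 21); finishing 188/188 (tight).
Since carpentry is not tight, its dual is 0.
Dual feasibility on the basic columns requires 3·y_assembly + 2·y_finishing = 22, 1·y_assembly + 5·y_finishing = 22.5.
This yields shadow prices y_assembly = 5, y_finishing = 3.5.
Shadow price of assembly = 5.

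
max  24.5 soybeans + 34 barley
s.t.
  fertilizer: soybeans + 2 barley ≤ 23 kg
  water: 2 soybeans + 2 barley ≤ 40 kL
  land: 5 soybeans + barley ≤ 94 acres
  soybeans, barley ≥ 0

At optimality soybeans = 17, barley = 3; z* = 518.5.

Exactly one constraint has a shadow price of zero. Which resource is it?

fertilizer: 23/23 (binding)
water: 40/40 (binding)
land: 88/94 (slack 6)
By complementary slackness, a constraint with positive slack has shadow price 0 → land.

land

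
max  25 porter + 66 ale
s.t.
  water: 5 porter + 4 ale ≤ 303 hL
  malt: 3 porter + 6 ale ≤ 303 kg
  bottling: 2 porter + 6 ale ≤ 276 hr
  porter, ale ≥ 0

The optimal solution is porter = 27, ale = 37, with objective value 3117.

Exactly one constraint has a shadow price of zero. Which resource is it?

water

water: 283/303 (slack 20)
malt: 303/303 (binding)
bottling: 276/276 (binding)
By complementary slackness, a constraint with positive slack has shadow price 0 → water.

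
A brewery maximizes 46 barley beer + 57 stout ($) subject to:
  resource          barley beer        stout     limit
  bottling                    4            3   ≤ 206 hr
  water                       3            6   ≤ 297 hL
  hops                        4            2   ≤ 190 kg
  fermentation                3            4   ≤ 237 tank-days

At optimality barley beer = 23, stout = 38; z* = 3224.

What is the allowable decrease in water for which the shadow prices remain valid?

82.5

Binding constraints: bottling, water. The basis is B = [[4,3],[3,6]] with det 15.
Per unit decrease in water, x* moves by d = (0.2, -0.2667).
The basis stays optimal until hops becomes binding; allowable decrease = 82.5 hL.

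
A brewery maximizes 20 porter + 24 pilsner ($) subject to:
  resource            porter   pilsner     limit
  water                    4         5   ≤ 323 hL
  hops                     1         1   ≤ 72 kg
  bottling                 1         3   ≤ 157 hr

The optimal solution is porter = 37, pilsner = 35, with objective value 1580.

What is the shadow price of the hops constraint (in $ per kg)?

4

Binding: water and hops. Non-binding: bottling (15 unused).
Since bottling is not tight, its dual is 0.
The binding rows give the dual system: 4·y_water + 1·y_hops = 20 and 5·y_water + 1·y_hops = 24.
Solving: y_water = 4, y_hops = 4.
Shadow price of hops = 4.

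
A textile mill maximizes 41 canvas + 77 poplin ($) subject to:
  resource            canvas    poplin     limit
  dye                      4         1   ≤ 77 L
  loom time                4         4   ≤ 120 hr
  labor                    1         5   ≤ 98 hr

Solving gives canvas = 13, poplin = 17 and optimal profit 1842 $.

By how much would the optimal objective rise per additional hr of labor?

9

Check each constraint at x*: dye 69/77 (slack 8); loom time 120/120 (tight); labor 98/98 (tight).
By complementary slackness, y = 0 for the non-binding constraint.
The binding rows give the dual system: 4·y_loom time + 1·y_labor = 41 and 4·y_loom time + 5·y_labor = 77.
This yields shadow prices y_loom time = 8, y_labor = 9.
Shadow price of labor = 9.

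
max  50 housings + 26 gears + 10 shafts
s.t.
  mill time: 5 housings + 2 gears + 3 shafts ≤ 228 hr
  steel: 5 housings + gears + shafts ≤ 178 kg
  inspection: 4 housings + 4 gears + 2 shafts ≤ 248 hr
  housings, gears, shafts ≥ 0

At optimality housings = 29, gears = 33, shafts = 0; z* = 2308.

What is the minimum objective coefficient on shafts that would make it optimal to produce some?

16

Check each constraint at x*: mill time 211/228 (slack 17); steel 178/178 (tight); inspection 248/248 (tight).
By complementary slackness, y = 0 for the non-binding constraint.
From A_Bᵀ y = c: 5·y_steel + 4·y_inspection = 50; 1·y_steel + 4·y_inspection = 26.
Solving: y_steel = 6, y_inspection = 5.
shafts enters the basis when its profit ≥ yᵀa₃ = 6·1 + 5·2 = 16.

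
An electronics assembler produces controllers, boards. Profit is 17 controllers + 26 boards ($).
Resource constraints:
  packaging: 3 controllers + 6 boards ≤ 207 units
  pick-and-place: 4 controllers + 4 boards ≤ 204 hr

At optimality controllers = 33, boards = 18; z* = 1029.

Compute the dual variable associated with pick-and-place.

2

Both packaging and pick-and-place are binding at x*.
The binding rows give the dual system: 3·y_packaging + 4·y_pick-and-place = 17 and 6·y_packaging + 4·y_pick-and-place = 26.
Solving: y_packaging = 3, y_pick-and-place = 2.
Shadow price of pick-and-place = 2.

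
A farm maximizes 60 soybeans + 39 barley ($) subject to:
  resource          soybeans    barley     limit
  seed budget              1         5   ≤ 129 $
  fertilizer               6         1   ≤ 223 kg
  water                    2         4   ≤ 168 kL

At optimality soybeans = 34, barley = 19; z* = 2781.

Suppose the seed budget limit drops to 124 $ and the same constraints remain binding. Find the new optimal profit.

2751

At the optimum: seed budget uses 129 of 129 (binding); fertilizer uses 223 of 223 (binding); water uses 144 of 168 (slack = 24).
By complementary slackness, y = 0 for the non-binding constraint.
From A_Bᵀ y = c: 1·y_seed budget + 6·y_fertilizer = 60; 5·y_seed budget + 1·y_fertilizer = 39.
This yields shadow prices y_seed budget = 6, y_fertilizer = 9.
Δz = y_seed budget·Δb = 6 × (-5) = -30, so new z* = 2781 − 30 = 2751.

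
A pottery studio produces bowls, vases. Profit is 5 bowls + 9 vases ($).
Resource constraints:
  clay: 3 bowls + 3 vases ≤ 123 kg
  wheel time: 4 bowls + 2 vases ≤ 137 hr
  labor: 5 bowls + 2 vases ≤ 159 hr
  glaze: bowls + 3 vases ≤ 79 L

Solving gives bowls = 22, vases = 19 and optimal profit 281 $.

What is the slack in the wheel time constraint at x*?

wheel time used = 4·22 + 2·19 = 126; slack = 137 − 126 = 11.

11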